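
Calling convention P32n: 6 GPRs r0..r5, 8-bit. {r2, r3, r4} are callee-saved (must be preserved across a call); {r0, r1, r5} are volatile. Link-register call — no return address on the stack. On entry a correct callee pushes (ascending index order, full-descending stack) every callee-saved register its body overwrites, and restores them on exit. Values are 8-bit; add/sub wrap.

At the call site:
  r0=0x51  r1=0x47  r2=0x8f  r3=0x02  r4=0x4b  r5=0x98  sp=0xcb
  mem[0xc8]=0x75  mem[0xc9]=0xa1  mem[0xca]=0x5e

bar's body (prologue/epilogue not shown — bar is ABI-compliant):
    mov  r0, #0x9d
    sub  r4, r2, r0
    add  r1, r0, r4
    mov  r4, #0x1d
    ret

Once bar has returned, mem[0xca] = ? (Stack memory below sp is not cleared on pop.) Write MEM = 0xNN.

prologue: push r4 -> mem[0xca]=0x4b, sp=0xca
body[0] mov  r0, #0x9d -> r0=0x9d
body[1] sub  r4, r2, r0 -> r4=0xf2
body[2] add  r1, r0, r4 -> r1=0x8f
body[3] mov  r4, #0x1d -> r4=0x1d
epilogue: pop r4=0x4b, sp=0xcb
prologue pushed ['r4'] at ['0xca']

MEM = 0x4b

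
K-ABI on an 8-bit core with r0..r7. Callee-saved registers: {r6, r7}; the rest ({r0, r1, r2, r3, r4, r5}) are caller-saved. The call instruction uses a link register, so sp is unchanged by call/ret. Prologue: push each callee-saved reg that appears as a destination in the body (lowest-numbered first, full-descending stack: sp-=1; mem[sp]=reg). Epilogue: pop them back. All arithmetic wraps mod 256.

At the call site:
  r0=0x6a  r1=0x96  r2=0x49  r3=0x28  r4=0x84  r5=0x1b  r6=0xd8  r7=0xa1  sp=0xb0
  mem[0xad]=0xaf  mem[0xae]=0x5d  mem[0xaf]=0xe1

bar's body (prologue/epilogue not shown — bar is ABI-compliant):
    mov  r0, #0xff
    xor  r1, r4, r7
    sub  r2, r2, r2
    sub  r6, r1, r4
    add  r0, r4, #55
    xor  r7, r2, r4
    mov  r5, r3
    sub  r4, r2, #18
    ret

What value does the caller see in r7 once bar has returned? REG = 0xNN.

prologue: push r6 → mem[0xaf]=0xd8, sp=0xaf
prologue: push r7 → mem[0xae]=0xa1, sp=0xae
body[0] mov  r0, #0xff → r0=0xff
body[1] xor  r1, r4, r7 → r1=0x25
body[2] sub  r2, r2, r2 → r2=0x00
body[3] sub  r6, r1, r4 → r6=0xa1
body[4] add  r0, r4, #55 → r0=0xbb
body[5] xor  r7, r2, r4 → r7=0x84
body[6] mov  r5, r3 → r5=0x28
body[7] sub  r4, r2, #18 → r4=0xee
epilogue: pop r7=0xa1, sp=0xaf
epilogue: pop r6=0xd8, sp=0xb0
r7 is callee-saved → restored

REG = 0xa1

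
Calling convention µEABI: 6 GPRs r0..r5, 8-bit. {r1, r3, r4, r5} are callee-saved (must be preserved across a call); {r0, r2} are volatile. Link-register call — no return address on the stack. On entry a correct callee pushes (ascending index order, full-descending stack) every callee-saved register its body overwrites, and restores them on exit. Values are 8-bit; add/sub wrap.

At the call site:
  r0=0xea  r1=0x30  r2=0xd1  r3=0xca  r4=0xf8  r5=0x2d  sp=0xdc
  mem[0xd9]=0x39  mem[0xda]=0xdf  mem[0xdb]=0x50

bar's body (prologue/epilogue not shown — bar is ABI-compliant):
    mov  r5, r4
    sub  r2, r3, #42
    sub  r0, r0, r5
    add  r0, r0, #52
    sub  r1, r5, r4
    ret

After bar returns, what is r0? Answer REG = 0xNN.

prologue: push r1 -> mem[0xdb]=0x30, sp=0xdb
prologue: push r5 -> mem[0xda]=0x2d, sp=0xda
body[0] mov  r5, r4 -> r5=0xf8
body[1] sub  r2, r3, #42 -> r2=0xa0
body[2] sub  r0, r0, r5 -> r0=0xf2
body[3] add  r0, r0, #52 -> r0=0x26
body[4] sub  r1, r5, r4 -> r1=0x00
epilogue: pop r5=0x2d, sp=0xdb
epilogue: pop r1=0x30, sp=0xdc
r0 is caller-saved -> body value

REG = 0x26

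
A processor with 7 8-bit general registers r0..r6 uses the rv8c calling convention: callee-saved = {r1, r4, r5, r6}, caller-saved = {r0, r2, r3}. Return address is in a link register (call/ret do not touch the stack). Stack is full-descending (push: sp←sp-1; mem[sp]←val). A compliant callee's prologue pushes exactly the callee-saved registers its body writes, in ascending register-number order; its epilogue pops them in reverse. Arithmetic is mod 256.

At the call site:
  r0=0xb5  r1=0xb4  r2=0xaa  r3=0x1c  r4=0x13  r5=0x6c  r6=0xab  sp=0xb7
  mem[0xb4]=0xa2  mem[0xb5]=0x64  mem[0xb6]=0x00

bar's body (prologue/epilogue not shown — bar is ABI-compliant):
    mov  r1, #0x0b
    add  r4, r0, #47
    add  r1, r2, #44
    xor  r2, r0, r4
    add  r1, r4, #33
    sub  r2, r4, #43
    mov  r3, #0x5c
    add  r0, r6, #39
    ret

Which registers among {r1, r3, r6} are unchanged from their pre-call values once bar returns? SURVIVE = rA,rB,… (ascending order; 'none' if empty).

prologue: push r1 → mem[0xb6]=0xb4, sp=0xb6
prologue: push r4 → mem[0xb5]=0x13, sp=0xb5
body[0] mov  r1, #0x0b → r1=0x0b
body[1] add  r4, r0, #47 → r4=0xe4
body[2] add  r1, r2, #44 → r1=0xd6
body[3] xor  r2, r0, r4 → r2=0x51
body[4] add  r1, r4, #33 → r1=0x05
body[5] sub  r2, r4, #43 → r2=0xb9
body[6] mov  r3, #0x5c → r3=0x5c
body[7] add  r0, r6, #39 → r0=0xd2
epilogue: pop r4=0x13, sp=0xb6
epilogue: pop r1=0xb4, sp=0xb7
r1: callee-saved, written=True
r3: caller-saved, written=True
r6: callee-saved, written=False

SURVIVE = r1,r6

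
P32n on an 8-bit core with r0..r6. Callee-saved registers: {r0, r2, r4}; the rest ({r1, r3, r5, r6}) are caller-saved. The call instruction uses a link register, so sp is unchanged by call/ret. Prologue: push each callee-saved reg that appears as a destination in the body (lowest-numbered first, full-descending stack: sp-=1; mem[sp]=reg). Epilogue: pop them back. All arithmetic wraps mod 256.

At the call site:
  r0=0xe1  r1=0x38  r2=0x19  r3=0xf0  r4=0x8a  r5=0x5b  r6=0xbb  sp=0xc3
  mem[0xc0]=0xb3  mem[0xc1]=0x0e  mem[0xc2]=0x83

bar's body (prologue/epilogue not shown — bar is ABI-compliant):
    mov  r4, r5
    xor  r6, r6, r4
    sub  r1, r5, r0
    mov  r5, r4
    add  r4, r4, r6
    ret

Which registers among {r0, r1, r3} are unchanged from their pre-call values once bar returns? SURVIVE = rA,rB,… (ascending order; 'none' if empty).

prologue: push r4 -> mem[0xc2]=0x8a, sp=0xc2
body[0] mov  r4, r5 -> r4=0x5b
body[1] xor  r6, r6, r4 -> r6=0xe0
body[2] sub  r1, r5, r0 -> r1=0x7a
body[3] mov  r5, r4 -> r5=0x5b
body[4] add  r4, r4, r6 -> r4=0x3b
epilogue: pop r4=0x8a, sp=0xc3
r0: callee-saved, written=False
r1: caller-saved, written=True
r3: caller-saved, written=False

SURVIVE = r0,r3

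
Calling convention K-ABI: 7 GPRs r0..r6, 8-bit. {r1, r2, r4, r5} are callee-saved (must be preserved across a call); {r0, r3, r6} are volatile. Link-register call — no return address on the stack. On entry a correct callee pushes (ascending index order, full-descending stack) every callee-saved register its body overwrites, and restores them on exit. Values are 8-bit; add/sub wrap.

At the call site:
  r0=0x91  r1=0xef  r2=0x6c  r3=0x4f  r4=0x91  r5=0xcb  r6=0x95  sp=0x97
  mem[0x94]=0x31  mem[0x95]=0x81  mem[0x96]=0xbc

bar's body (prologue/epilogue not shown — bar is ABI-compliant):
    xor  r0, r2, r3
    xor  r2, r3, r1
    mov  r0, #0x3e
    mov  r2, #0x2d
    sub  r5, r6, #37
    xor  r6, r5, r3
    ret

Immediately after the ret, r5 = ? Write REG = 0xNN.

REG = 0xcb

prologue: push r2 -> mem[0x96]=0x6c, sp=0x96
prologue: push r5 -> mem[0x95]=0xcb, sp=0x95
body[0] xor  r0, r2, r3 -> r0=0x23
body[1] xor  r2, r3, r1 -> r2=0xa0
body[2] mov  r0, #0x3e -> r0=0x3e
body[3] mov  r2, #0x2d -> r2=0x2d
body[4] sub  r5, r6, #37 -> r5=0x70
body[5] xor  r6, r5, r3 -> r6=0x3f
epilogue: pop r5=0xcb, sp=0x96
epilogue: pop r2=0x6c, sp=0x97
r5 is callee-saved -> restored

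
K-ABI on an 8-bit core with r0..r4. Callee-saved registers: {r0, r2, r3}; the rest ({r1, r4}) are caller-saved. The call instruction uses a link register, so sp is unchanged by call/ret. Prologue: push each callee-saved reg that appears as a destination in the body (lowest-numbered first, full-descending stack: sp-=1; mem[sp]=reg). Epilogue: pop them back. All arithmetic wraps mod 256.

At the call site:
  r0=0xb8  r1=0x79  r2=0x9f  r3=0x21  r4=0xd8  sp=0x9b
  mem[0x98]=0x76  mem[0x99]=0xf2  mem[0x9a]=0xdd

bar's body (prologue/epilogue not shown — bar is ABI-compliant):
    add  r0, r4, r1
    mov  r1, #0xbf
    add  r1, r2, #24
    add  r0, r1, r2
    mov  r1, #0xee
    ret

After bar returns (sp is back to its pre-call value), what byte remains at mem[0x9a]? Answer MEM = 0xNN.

MEM = 0xb8

prologue: push r0 → mem[0x9a]=0xb8, sp=0x9a
body[0] add  r0, r4, r1 → r0=0x51
body[1] mov  r1, #0xbf → r1=0xbf
body[2] add  r1, r2, #24 → r1=0xb7
body[3] add  r0, r1, r2 → r0=0x56
body[4] mov  r1, #0xee → r1=0xee
epilogue: pop r0=0xb8, sp=0x9b
prologue pushed ['r0'] at ['0x9a']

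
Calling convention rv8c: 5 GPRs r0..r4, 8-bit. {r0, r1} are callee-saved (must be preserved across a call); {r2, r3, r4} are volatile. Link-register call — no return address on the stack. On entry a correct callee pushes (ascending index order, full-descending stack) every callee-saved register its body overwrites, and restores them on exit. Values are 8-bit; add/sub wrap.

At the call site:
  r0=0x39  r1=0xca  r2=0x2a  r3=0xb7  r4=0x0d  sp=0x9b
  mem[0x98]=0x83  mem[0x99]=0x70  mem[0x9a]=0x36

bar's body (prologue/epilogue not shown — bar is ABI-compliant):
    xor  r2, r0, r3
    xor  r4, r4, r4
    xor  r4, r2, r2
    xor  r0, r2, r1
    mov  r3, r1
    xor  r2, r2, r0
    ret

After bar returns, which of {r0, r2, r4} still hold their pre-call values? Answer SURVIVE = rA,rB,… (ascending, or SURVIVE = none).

prologue: push r0 -> mem[0x9a]=0x39, sp=0x9a
body[0] xor  r2, r0, r3 -> r2=0x8e
body[1] xor  r4, r4, r4 -> r4=0x00
body[2] xor  r4, r2, r2 -> r4=0x00
body[3] xor  r0, r2, r1 -> r0=0x44
body[4] mov  r3, r1 -> r3=0xca
body[5] xor  r2, r2, r0 -> r2=0xca
epilogue: pop r0=0x39, sp=0x9b
r0: callee-saved, written=True
r2: caller-saved, written=True
r4: caller-saved, written=True

SURVIVE = r0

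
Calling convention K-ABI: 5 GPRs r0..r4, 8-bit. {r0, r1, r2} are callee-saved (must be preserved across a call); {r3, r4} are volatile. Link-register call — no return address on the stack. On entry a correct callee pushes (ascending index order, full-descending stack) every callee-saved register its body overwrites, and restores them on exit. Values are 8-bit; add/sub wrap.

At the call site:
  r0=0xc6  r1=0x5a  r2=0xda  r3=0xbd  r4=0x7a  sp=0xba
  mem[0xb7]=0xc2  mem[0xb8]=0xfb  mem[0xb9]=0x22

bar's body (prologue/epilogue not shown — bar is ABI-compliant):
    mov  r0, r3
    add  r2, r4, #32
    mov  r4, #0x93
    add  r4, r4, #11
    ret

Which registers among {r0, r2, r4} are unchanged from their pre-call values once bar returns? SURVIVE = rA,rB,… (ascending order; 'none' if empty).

prologue: push r0 → mem[0xb9]=0xc6, sp=0xb9
prologue: push r2 → mem[0xb8]=0xda, sp=0xb8
body[0] mov  r0, r3 → r0=0xbd
body[1] add  r2, r4, #32 → r2=0x9a
body[2] mov  r4, #0x93 → r4=0x93
body[3] add  r4, r4, #11 → r4=0x9e
epilogue: pop r2=0xda, sp=0xb9
epilogue: pop r0=0xc6, sp=0xba
r0: callee-saved, written=True
r2: callee-saved, written=True
r4: caller-saved, written=True

SURVIVE = r0,r2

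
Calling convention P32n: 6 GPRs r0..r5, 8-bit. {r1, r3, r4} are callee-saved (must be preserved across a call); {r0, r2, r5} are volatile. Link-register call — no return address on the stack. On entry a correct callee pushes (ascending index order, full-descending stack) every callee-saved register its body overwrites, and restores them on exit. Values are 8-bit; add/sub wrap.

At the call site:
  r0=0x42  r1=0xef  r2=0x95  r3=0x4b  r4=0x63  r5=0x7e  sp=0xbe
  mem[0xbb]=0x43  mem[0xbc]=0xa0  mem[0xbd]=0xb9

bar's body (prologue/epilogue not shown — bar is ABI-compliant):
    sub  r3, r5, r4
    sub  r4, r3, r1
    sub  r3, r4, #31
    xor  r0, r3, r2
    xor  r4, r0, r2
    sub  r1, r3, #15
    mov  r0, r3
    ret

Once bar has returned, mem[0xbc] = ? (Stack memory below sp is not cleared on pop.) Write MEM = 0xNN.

MEM = 0x4b

prologue: push r1 → mem[0xbd]=0xef, sp=0xbd
prologue: push r3 → mem[0xbc]=0x4b, sp=0xbc
prologue: push r4 → mem[0xbb]=0x63, sp=0xbb
body[0] sub  r3, r5, r4 → r3=0x1b
body[1] sub  r4, r3, r1 → r4=0x2c
body[2] sub  r3, r4, #31 → r3=0x0d
body[3] xor  r0, r3, r2 → r0=0x98
body[4] xor  r4, r0, r2 → r4=0x0d
body[5] sub  r1, r3, #15 → r1=0xfe
body[6] mov  r0, r3 → r0=0x0d
epilogue: pop r4=0x63, sp=0xbc
epilogue: pop r3=0x4b, sp=0xbd
epilogue: pop r1=0xef, sp=0xbe
prologue pushed ['r1', 'r3', 'r4'] at ['0xbd', '0xbc', '0xbb']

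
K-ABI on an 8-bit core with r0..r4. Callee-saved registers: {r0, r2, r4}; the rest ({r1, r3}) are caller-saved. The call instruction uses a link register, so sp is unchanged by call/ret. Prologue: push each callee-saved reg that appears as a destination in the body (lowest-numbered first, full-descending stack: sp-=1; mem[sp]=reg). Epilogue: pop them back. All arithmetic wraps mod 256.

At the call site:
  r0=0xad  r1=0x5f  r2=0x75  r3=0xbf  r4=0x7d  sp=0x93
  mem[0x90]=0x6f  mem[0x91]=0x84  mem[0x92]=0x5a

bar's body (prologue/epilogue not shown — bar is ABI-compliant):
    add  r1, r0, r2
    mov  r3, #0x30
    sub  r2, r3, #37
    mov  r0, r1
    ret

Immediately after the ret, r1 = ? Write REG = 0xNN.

REG = 0x22

prologue: push r0 → mem[0x92]=0xad, sp=0x92
prologue: push r2 → mem[0x91]=0x75, sp=0x91
body[0] add  r1, r0, r2 → r1=0x22
body[1] mov  r3, #0x30 → r3=0x30
body[2] sub  r2, r3, #37 → r2=0x0b
body[3] mov  r0, r1 → r0=0x22
epilogue: pop r2=0x75, sp=0x92
epilogue: pop r0=0xad, sp=0x93
r1 is caller-saved → body value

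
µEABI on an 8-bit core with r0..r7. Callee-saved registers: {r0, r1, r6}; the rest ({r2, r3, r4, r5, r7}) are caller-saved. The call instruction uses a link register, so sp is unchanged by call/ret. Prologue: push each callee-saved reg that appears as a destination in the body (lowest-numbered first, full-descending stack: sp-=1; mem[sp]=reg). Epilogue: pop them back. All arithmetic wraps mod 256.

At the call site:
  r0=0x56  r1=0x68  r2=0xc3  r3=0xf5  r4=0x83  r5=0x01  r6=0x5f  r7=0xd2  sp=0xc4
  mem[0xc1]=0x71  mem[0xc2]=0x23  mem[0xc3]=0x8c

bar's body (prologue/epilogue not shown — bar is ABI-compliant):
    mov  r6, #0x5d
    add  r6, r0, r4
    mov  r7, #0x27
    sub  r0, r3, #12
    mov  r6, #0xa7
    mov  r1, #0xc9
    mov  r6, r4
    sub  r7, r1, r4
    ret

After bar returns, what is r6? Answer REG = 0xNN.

REG = 0x5f

prologue: push r0 -> mem[0xc3]=0x56, sp=0xc3
prologue: push r1 -> mem[0xc2]=0x68, sp=0xc2
prologue: push r6 -> mem[0xc1]=0x5f, sp=0xc1
body[0] mov  r6, #0x5d -> r6=0x5d
body[1] add  r6, r0, r4 -> r6=0xd9
body[2] mov  r7, #0x27 -> r7=0x27
body[3] sub  r0, r3, #12 -> r0=0xe9
body[4] mov  r6, #0xa7 -> r6=0xa7
body[5] mov  r1, #0xc9 -> r1=0xc9
body[6] mov  r6, r4 -> r6=0x83
body[7] sub  r7, r1, r4 -> r7=0x46
epilogue: pop r6=0x5f, sp=0xc2
epilogue: pop r1=0x68, sp=0xc3
epilogue: pop r0=0x56, sp=0xc4
r6 is callee-saved -> restored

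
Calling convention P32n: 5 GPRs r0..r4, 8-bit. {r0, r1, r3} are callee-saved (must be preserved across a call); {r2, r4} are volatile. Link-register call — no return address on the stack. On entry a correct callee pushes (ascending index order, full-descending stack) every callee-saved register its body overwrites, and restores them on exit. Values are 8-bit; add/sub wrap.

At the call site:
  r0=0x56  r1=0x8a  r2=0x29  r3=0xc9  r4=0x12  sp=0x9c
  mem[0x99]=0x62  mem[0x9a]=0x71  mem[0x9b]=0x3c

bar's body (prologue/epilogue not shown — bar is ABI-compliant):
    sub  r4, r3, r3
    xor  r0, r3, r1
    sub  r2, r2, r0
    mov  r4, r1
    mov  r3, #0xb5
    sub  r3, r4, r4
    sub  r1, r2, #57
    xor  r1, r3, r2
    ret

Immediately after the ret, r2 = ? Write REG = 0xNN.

prologue: push r0 → mem[0x9b]=0x56, sp=0x9b
prologue: push r1 → mem[0x9a]=0x8a, sp=0x9a
prologue: push r3 → mem[0x99]=0xc9, sp=0x99
body[0] sub  r4, r3, r3 → r4=0x00
body[1] xor  r0, r3, r1 → r0=0x43
body[2] sub  r2, r2, r0 → r2=0xe6
body[3] mov  r4, r1 → r4=0x8a
body[4] mov  r3, #0xb5 → r3=0xb5
body[5] sub  r3, r4, r4 → r3=0x00
body[6] sub  r1, r2, #57 → r1=0xad
body[7] xor  r1, r3, r2 → r1=0xe6
epilogue: pop r3=0xc9, sp=0x9a
epilogue: pop r1=0x8a, sp=0x9b
epilogue: pop r0=0x56, sp=0x9c
r2 is caller-saved → body value

REG = 0xe6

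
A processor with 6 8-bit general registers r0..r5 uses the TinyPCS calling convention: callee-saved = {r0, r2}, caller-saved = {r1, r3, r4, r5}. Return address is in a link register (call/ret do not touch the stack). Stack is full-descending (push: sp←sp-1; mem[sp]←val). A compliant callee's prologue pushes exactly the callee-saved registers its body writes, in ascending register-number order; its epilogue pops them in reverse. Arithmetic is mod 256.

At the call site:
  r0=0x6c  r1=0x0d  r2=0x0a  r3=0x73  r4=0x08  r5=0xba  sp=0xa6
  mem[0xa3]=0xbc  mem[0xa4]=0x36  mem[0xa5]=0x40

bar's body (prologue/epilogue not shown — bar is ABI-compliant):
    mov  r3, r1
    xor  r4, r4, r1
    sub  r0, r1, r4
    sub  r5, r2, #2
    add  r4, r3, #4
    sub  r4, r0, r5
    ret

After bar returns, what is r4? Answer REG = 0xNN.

prologue: push r0 → mem[0xa5]=0x6c, sp=0xa5
body[0] mov  r3, r1 → r3=0x0d
body[1] xor  r4, r4, r1 → r4=0x05
body[2] sub  r0, r1, r4 → r0=0x08
body[3] sub  r5, r2, #2 → r5=0x08
body[4] add  r4, r3, #4 → r4=0x11
body[5] sub  r4, r0, r5 → r4=0x00
epilogue: pop r0=0x6c, sp=0xa6
r4 is caller-saved → body value

REG = 0x00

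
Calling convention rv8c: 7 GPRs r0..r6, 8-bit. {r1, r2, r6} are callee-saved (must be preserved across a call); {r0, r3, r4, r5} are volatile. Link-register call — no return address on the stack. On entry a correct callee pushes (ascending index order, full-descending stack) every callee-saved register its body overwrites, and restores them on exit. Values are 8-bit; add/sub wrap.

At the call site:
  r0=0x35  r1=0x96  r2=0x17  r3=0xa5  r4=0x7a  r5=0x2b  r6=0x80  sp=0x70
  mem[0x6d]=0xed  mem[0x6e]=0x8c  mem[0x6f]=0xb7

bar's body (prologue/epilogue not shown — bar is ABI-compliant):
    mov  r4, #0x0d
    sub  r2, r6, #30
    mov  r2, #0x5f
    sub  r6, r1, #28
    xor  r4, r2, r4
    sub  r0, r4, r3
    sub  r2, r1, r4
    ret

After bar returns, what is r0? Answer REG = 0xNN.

prologue: push r2 -> mem[0x6f]=0x17, sp=0x6f
prologue: push r6 -> mem[0x6e]=0x80, sp=0x6e
body[0] mov  r4, #0x0d -> r4=0x0d
body[1] sub  r2, r6, #30 -> r2=0x62
body[2] mov  r2, #0x5f -> r2=0x5f
body[3] sub  r6, r1, #28 -> r6=0x7a
body[4] xor  r4, r2, r4 -> r4=0x52
body[5] sub  r0, r4, r3 -> r0=0xad
body[6] sub  r2, r1, r4 -> r2=0x44
epilogue: pop r6=0x80, sp=0x6f
epilogue: pop r2=0x17, sp=0x70
r0 is caller-saved -> body value

REG = 0xad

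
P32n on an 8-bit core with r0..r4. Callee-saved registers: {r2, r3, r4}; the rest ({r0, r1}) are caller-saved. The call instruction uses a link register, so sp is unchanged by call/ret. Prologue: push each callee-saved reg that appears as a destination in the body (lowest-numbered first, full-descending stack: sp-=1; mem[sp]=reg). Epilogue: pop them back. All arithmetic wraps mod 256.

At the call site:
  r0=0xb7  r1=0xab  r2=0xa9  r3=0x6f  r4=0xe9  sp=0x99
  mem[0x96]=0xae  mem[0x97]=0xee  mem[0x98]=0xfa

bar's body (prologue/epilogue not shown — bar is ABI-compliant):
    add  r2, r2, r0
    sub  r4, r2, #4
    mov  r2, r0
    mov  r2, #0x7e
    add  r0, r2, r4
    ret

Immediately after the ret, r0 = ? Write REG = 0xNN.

prologue: push r2 → mem[0x98]=0xa9, sp=0x98
prologue: push r4 → mem[0x97]=0xe9, sp=0x97
body[0] add  r2, r2, r0 → r2=0x60
body[1] sub  r4, r2, #4 → r4=0x5c
body[2] mov  r2, r0 → r2=0xb7
body[3] mov  r2, #0x7e → r2=0x7e
body[4] add  r0, r2, r4 → r0=0xda
epilogue: pop r4=0xe9, sp=0x98
epilogue: pop r2=0xa9, sp=0x99
r0 is caller-saved → body value

REG = 0xda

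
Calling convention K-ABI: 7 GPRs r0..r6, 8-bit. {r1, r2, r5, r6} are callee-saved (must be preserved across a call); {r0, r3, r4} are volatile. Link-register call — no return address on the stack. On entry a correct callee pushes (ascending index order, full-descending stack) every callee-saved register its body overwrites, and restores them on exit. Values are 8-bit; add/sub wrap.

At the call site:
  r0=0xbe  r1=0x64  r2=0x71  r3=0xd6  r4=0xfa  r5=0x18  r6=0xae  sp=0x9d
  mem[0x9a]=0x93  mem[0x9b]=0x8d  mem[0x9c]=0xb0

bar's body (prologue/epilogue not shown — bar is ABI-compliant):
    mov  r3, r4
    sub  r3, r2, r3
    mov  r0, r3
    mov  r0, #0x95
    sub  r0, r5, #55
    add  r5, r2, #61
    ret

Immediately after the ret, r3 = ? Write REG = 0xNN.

prologue: push r5 → mem[0x9c]=0x18, sp=0x9c
body[0] mov  r3, r4 → r3=0xfa
body[1] sub  r3, r2, r3 → r3=0x77
body[2] mov  r0, r3 → r0=0x77
body[3] mov  r0, #0x95 → r0=0x95
body[4] sub  r0, r5, #55 → r0=0xe1
body[5] add  r5, r2, #61 → r5=0xae
epilogue: pop r5=0x18, sp=0x9d
r3 is caller-saved → body value

REG = 0x77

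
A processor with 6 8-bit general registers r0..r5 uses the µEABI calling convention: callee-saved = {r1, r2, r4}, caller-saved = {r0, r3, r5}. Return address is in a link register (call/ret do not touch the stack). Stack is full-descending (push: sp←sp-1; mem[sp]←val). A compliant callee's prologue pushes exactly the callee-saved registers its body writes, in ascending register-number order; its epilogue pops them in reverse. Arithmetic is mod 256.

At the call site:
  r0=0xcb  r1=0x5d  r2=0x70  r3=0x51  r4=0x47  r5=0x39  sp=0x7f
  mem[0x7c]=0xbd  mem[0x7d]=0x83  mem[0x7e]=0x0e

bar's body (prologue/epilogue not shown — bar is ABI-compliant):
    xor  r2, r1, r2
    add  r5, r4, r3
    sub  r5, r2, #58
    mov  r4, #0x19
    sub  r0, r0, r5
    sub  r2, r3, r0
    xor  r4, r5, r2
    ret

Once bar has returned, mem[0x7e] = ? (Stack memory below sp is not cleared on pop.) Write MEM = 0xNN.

prologue: push r2 -> mem[0x7e]=0x70, sp=0x7e
prologue: push r4 -> mem[0x7d]=0x47, sp=0x7d
body[0] xor  r2, r1, r2 -> r2=0x2d
body[1] add  r5, r4, r3 -> r5=0x98
body[2] sub  r5, r2, #58 -> r5=0xf3
body[3] mov  r4, #0x19 -> r4=0x19
body[4] sub  r0, r0, r5 -> r0=0xd8
body[5] sub  r2, r3, r0 -> r2=0x79
body[6] xor  r4, r5, r2 -> r4=0x8a
epilogue: pop r4=0x47, sp=0x7e
epilogue: pop r2=0x70, sp=0x7f
prologue pushed ['r2', 'r4'] at ['0x7e', '0x7d']

MEM = 0x70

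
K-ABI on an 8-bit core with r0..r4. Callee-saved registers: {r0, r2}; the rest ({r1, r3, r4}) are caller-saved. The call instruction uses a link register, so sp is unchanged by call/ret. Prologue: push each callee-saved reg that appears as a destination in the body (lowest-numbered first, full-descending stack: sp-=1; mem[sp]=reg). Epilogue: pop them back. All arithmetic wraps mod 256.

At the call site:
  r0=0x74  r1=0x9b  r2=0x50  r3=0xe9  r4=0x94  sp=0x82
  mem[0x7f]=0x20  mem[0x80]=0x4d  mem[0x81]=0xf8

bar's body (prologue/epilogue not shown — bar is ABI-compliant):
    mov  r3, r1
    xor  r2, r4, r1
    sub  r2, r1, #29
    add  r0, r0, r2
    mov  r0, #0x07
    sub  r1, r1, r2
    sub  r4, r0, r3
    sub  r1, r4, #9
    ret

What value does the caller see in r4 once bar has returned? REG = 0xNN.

prologue: push r0 → mem[0x81]=0x74, sp=0x81
prologue: push r2 → mem[0x80]=0x50, sp=0x80
body[0] mov  r3, r1 → r3=0x9b
body[1] xor  r2, r4, r1 → r2=0x0f
body[2] sub  r2, r1, #29 → r2=0x7e
body[3] add  r0, r0, r2 → r0=0xf2
body[4] mov  r0, #0x07 → r0=0x07
body[5] sub  r1, r1, r2 → r1=0x1d
body[6] sub  r4, r0, r3 → r4=0x6c
body[7] sub  r1, r4, #9 → r1=0x63
epilogue: pop r2=0x50, sp=0x81
epilogue: pop r0=0x74, sp=0x82
r4 is caller-saved → body value

REG = 0x6c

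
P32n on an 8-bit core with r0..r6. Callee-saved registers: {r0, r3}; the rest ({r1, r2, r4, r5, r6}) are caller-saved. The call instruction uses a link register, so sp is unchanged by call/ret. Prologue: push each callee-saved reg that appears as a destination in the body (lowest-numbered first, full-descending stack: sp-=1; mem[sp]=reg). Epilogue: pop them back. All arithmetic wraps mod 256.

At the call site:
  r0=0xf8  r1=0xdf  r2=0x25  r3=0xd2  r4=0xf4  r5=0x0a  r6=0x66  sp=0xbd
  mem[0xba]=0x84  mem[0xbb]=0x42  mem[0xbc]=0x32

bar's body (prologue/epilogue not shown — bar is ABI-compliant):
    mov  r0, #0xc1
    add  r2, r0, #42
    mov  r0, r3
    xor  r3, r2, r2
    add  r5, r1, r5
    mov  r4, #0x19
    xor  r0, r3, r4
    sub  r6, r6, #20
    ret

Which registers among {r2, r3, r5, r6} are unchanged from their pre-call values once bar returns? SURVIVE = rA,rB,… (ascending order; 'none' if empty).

SURVIVE = r3

prologue: push r0 -> mem[0xbc]=0xf8, sp=0xbc
prologue: push r3 -> mem[0xbb]=0xd2, sp=0xbb
body[0] mov  r0, #0xc1 -> r0=0xc1
body[1] add  r2, r0, #42 -> r2=0xeb
body[2] mov  r0, r3 -> r0=0xd2
body[3] xor  r3, r2, r2 -> r3=0x00
body[4] add  r5, r1, r5 -> r5=0xe9
body[5] mov  r4, #0x19 -> r4=0x19
body[6] xor  r0, r3, r4 -> r0=0x19
body[7] sub  r6, r6, #20 -> r6=0x52
epilogue: pop r3=0xd2, sp=0xbc
epilogue: pop r0=0xf8, sp=0xbd
r2: caller-saved, written=True
r3: callee-saved, written=True
r5: caller-saved, written=True
r6: caller-saved, written=True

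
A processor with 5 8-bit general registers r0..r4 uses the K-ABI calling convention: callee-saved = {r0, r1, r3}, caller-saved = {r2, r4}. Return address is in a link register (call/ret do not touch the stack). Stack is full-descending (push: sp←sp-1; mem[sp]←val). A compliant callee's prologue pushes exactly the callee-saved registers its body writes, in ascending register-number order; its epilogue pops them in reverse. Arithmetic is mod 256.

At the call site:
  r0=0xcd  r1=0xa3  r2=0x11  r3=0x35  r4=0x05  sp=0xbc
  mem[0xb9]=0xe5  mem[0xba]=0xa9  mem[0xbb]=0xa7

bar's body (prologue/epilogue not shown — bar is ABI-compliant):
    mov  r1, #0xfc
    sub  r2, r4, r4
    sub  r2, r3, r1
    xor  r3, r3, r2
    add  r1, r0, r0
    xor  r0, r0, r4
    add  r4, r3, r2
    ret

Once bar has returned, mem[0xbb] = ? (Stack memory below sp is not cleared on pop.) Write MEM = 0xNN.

MEM = 0xcd

prologue: push r0 -> mem[0xbb]=0xcd, sp=0xbb
prologue: push r1 -> mem[0xba]=0xa3, sp=0xba
prologue: push r3 -> mem[0xb9]=0x35, sp=0xb9
body[0] mov  r1, #0xfc -> r1=0xfc
body[1] sub  r2, r4, r4 -> r2=0x00
body[2] sub  r2, r3, r1 -> r2=0x39
body[3] xor  r3, r3, r2 -> r3=0x0c
body[4] add  r1, r0, r0 -> r1=0x9a
body[5] xor  r0, r0, r4 -> r0=0xc8
body[6] add  r4, r3, r2 -> r4=0x45
epilogue: pop r3=0x35, sp=0xba
epilogue: pop r1=0xa3, sp=0xbb
epilogue: pop r0=0xcd, sp=0xbc
prologue pushed ['r0', 'r1', 'r3'] at ['0xbb', '0xba', '0xb9']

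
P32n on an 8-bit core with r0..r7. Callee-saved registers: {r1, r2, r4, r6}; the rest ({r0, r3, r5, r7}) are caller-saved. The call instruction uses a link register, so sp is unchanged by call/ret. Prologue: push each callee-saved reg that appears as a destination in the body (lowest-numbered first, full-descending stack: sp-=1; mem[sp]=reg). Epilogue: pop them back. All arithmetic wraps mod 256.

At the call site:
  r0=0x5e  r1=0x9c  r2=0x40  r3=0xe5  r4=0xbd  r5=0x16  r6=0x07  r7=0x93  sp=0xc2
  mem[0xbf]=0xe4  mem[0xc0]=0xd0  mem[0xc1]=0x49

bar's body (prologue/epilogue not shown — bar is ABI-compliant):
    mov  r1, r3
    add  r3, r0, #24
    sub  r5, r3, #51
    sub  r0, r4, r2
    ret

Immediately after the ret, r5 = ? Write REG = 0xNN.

REG = 0x43

prologue: push r1 → mem[0xc1]=0x9c, sp=0xc1
body[0] mov  r1, r3 → r1=0xe5
body[1] add  r3, r0, #24 → r3=0x76
body[2] sub  r5, r3, #51 → r5=0x43
body[3] sub  r0, r4, r2 → r0=0x7d
epilogue: pop r1=0x9c, sp=0xc2
r5 is caller-saved → body value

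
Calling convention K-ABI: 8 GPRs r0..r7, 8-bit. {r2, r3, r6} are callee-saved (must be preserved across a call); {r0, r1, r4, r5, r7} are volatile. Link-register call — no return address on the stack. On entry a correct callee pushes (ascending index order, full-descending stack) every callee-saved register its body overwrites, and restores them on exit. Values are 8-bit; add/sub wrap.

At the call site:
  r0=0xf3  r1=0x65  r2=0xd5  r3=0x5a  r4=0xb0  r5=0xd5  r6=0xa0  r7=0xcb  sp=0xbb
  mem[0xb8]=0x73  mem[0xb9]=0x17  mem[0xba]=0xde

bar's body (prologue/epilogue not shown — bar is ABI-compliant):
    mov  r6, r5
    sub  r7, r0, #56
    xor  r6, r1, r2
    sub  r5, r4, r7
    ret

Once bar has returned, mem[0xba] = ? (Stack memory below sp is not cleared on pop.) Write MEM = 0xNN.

prologue: push r6 → mem[0xba]=0xa0, sp=0xba
body[0] mov  r6, r5 → r6=0xd5
body[1] sub  r7, r0, #56 → r7=0xbb
body[2] xor  r6, r1, r2 → r6=0xb0
body[3] sub  r5, r4, r7 → r5=0xf5
epilogue: pop r6=0xa0, sp=0xbb
prologue pushed ['r6'] at ['0xba']

MEM = 0xa0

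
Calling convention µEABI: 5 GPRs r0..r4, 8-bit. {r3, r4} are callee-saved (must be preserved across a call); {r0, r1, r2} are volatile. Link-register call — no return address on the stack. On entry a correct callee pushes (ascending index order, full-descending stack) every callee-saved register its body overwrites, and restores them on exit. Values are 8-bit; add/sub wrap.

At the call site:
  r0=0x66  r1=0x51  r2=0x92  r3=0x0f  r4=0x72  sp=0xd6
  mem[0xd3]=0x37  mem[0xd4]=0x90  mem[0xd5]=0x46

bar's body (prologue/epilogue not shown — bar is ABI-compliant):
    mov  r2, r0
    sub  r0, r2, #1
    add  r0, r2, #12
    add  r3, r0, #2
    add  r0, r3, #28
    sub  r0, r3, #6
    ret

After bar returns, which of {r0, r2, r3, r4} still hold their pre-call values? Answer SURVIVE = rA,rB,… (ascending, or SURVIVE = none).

prologue: push r3 → mem[0xd5]=0x0f, sp=0xd5
body[0] mov  r2, r0 → r2=0x66
body[1] sub  r0, r2, #1 → r0=0x65
body[2] add  r0, r2, #12 → r0=0x72
body[3] add  r3, r0, #2 → r3=0x74
body[4] add  r0, r3, #28 → r0=0x90
body[5] sub  r0, r3, #6 → r0=0x6e
epilogue: pop r3=0x0f, sp=0xd6
r0: caller-saved, written=True
r2: caller-saved, written=True
r3: callee-saved, written=True
r4: callee-saved, written=False

SURVIVE = r3,r4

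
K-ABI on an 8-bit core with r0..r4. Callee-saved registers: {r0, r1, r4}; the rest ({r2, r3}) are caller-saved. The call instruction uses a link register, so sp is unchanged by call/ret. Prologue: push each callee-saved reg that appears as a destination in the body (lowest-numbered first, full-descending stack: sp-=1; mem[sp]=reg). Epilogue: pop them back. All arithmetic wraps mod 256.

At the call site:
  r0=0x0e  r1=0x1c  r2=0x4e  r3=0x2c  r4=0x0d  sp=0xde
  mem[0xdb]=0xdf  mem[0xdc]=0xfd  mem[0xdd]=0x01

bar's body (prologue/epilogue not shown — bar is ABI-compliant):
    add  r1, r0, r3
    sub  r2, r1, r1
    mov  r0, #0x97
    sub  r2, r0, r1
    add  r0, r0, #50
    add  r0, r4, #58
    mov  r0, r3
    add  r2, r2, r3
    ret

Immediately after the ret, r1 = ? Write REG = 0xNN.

prologue: push r0 → mem[0xdd]=0x0e, sp=0xdd
prologue: push r1 → mem[0xdc]=0x1c, sp=0xdc
body[0] add  r1, r0, r3 → r1=0x3a
body[1] sub  r2, r1, r1 → r2=0x00
body[2] mov  r0, #0x97 → r0=0x97
body[3] sub  r2, r0, r1 → r2=0x5d
body[4] add  r0, r0, #50 → r0=0xc9
body[5] add  r0, r4, #58 → r0=0x47
body[6] mov  r0, r3 → r0=0x2c
body[7] add  r2, r2, r3 → r2=0x89
epilogue: pop r1=0x1c, sp=0xdd
epilogue: pop r0=0x0e, sp=0xde
r1 is callee-saved → restored

REG = 0x1c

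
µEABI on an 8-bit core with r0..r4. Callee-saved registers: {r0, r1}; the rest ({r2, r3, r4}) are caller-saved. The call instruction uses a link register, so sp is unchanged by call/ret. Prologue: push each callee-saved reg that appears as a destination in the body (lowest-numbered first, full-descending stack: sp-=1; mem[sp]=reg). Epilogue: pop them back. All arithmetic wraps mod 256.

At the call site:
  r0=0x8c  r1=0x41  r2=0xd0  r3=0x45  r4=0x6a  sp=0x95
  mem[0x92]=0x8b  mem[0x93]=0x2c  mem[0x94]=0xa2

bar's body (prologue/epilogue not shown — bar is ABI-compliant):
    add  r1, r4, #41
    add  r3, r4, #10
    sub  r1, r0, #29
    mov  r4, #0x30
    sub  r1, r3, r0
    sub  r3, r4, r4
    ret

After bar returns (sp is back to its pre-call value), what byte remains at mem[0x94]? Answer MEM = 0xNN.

prologue: push r1 → mem[0x94]=0x41, sp=0x94
body[0] add  r1, r4, #41 → r1=0x93
body[1] add  r3, r4, #10 → r3=0x74
body[2] sub  r1, r0, #29 → r1=0x6f
body[3] mov  r4, #0x30 → r4=0x30
body[4] sub  r1, r3, r0 → r1=0xe8
body[5] sub  r3, r4, r4 → r3=0x00
epilogue: pop r1=0x41, sp=0x95
prologue pushed ['r1'] at ['0x94']

MEM = 0x41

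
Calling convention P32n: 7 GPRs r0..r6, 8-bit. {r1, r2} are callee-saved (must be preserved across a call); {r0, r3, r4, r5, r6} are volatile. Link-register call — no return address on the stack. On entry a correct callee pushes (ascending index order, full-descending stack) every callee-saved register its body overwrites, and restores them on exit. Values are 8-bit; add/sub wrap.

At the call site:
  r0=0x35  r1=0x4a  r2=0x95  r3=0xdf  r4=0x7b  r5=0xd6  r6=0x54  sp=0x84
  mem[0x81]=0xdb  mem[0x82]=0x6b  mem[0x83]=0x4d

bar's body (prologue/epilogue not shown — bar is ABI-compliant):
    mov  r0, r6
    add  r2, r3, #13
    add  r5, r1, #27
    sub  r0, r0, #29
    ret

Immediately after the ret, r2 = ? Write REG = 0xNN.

prologue: push r2 -> mem[0x83]=0x95, sp=0x83
body[0] mov  r0, r6 -> r0=0x54
body[1] add  r2, r3, #13 -> r2=0xec
body[2] add  r5, r1, #27 -> r5=0x65
body[3] sub  r0, r0, #29 -> r0=0x37
epilogue: pop r2=0x95, sp=0x84
r2 is callee-saved -> restored

REG = 0x95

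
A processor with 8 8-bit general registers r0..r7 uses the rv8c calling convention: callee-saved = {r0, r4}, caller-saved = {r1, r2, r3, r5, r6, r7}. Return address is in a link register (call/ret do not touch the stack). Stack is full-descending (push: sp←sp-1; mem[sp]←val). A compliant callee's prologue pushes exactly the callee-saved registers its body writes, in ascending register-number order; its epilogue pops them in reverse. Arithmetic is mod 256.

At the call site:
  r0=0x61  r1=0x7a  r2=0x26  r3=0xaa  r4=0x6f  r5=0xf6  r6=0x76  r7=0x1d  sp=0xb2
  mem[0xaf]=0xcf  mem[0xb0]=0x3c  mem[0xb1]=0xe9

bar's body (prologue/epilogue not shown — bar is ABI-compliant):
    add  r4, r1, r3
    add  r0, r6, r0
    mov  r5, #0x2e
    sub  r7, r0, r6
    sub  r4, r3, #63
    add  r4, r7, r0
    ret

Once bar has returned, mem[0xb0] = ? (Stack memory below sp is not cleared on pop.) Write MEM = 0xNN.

prologue: push r0 → mem[0xb1]=0x61, sp=0xb1
prologue: push r4 → mem[0xb0]=0x6f, sp=0xb0
body[0] add  r4, r1, r3 → r4=0x24
body[1] add  r0, r6, r0 → r0=0xd7
body[2] mov  r5, #0x2e → r5=0x2e
body[3] sub  r7, r0, r6 → r7=0x61
body[4] sub  r4, r3, #63 → r4=0x6b
body[5] add  r4, r7, r0 → r4=0x38
epilogue: pop r4=0x6f, sp=0xb1
epilogue: pop r0=0x61, sp=0xb2
prologue pushed ['r0', 'r4'] at ['0xb1', '0xb0']

MEM = 0x6f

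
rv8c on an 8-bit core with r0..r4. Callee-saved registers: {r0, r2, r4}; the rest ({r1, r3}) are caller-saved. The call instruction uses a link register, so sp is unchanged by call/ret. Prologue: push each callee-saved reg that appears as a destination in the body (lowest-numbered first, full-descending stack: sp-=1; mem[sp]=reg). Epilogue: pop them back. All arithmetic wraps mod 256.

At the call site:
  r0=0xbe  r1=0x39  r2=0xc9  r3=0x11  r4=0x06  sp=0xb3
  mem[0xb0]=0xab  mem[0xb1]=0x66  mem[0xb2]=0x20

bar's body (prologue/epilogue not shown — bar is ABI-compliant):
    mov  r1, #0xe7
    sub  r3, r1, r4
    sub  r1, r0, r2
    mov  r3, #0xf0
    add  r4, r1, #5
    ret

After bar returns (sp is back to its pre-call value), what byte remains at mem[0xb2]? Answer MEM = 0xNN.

MEM = 0x06

prologue: push r4 → mem[0xb2]=0x06, sp=0xb2
body[0] mov  r1, #0xe7 → r1=0xe7
body[1] sub  r3, r1, r4 → r3=0xe1
body[2] sub  r1, r0, r2 → r1=0xf5
body[3] mov  r3, #0xf0 → r3=0xf0
body[4] add  r4, r1, #5 → r4=0xfa
epilogue: pop r4=0x06, sp=0xb3
prologue pushed ['r4'] at ['0xb2']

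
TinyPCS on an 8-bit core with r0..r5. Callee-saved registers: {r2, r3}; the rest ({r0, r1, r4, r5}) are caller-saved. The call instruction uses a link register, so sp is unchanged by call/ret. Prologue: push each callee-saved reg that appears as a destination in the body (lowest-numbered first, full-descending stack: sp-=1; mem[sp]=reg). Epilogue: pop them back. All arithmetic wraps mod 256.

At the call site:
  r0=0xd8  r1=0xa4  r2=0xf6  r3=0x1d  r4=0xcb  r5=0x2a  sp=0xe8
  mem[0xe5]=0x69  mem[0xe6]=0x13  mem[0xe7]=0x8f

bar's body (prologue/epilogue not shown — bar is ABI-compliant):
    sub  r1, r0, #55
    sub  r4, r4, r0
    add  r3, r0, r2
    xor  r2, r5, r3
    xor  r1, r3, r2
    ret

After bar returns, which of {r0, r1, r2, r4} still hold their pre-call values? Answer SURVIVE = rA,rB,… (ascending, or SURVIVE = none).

prologue: push r2 → mem[0xe7]=0xf6, sp=0xe7
prologue: push r3 → mem[0xe6]=0x1d, sp=0xe6
body[0] sub  r1, r0, #55 → r1=0xa1
body[1] sub  r4, r4, r0 → r4=0xf3
body[2] add  r3, r0, r2 → r3=0xce
body[3] xor  r2, r5, r3 → r2=0xe4
body[4] xor  r1, r3, r2 → r1=0x2a
epilogue: pop r3=0x1d, sp=0xe7
epilogue: pop r2=0xf6, sp=0xe8
r0: caller-saved, written=False
r1: caller-saved, written=True
r2: callee-saved, written=True
r4: caller-saved, written=True

SURVIVE = r0,r2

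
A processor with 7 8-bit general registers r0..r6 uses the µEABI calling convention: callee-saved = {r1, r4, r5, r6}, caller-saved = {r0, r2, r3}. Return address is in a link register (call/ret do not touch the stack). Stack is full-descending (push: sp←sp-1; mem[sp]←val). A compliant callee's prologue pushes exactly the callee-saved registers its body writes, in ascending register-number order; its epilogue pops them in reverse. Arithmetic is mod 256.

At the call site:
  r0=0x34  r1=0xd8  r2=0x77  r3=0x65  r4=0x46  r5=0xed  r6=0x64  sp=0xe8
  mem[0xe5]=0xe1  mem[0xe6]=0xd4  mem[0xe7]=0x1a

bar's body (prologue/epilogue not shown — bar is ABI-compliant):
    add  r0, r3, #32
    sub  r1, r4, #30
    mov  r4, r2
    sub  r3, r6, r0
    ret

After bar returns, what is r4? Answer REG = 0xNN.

prologue: push r1 -> mem[0xe7]=0xd8, sp=0xe7
prologue: push r4 -> mem[0xe6]=0x46, sp=0xe6
body[0] add  r0, r3, #32 -> r0=0x85
body[1] sub  r1, r4, #30 -> r1=0x28
body[2] mov  r4, r2 -> r4=0x77
body[3] sub  r3, r6, r0 -> r3=0xdf
epilogue: pop r4=0x46, sp=0xe7
epilogue: pop r1=0xd8, sp=0xe8
r4 is callee-saved -> restored

REG = 0x46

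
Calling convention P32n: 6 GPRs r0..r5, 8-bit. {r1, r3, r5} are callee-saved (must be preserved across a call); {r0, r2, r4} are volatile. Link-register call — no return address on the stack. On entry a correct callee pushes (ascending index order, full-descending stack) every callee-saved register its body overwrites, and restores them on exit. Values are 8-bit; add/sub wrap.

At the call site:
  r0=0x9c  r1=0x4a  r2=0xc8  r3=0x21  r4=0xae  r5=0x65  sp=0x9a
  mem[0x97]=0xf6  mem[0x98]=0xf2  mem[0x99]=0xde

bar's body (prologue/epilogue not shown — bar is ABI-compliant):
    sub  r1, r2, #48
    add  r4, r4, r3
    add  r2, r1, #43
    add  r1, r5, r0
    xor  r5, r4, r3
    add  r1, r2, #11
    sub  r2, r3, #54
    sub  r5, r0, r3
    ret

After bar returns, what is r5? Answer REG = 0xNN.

prologue: push r1 → mem[0x99]=0x4a, sp=0x99
prologue: push r5 → mem[0x98]=0x65, sp=0x98
body[0] sub  r1, r2, #48 → r1=0x98
body[1] add  r4, r4, r3 → r4=0xcf
body[2] add  r2, r1, #43 → r2=0xc3
body[3] add  r1, r5, r0 → r1=0x01
body[4] xor  r5, r4, r3 → r5=0xee
body[5] add  r1, r2, #11 → r1=0xce
body[6] sub  r2, r3, #54 → r2=0xeb
body[7] sub  r5, r0, r3 → r5=0x7b
epilogue: pop r5=0x65, sp=0x99
epilogue: pop r1=0x4a, sp=0x9a
r5 is callee-saved → restored

REG = 0x65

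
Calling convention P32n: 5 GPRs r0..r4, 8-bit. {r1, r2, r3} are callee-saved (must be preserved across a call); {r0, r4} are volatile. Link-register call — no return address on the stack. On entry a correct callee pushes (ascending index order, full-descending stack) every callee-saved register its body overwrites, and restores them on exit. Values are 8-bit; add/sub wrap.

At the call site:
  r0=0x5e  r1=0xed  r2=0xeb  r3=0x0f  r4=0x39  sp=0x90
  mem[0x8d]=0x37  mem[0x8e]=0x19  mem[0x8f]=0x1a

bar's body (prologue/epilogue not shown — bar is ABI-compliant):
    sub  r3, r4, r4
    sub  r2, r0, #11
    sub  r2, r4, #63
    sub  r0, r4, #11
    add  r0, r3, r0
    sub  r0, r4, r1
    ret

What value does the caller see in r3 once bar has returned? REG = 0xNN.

prologue: push r2 -> mem[0x8f]=0xeb, sp=0x8f
prologue: push r3 -> mem[0x8e]=0x0f, sp=0x8e
body[0] sub  r3, r4, r4 -> r3=0x00
body[1] sub  r2, r0, #11 -> r2=0x53
body[2] sub  r2, r4, #63 -> r2=0xfa
body[3] sub  r0, r4, #11 -> r0=0x2e
body[4] add  r0, r3, r0 -> r0=0x2e
body[5] sub  r0, r4, r1 -> r0=0x4c
epilogue: pop r3=0x0f, sp=0x8f
epilogue: pop r2=0xeb, sp=0x90
r3 is callee-saved -> restored

REG = 0x0f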